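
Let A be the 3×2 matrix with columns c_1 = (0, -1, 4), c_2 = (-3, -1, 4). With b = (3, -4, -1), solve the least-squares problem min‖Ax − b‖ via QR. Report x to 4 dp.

x = (1.0000, -1.0000)

q_1 = c_1/‖c_1‖ = (0, -1, 4)/4.1231 = (0.0000, -0.2425, 0.9701).
r_{12} = q_1·c_2 = 4.1231.
u_2 = c_2 − 4.1231·q_1 = (-3.0000, 0.0000, 0.0000).
‖u_2‖ = 3.0000, so q_2 = (-1.0000, 0.0000, 0.0000).
Qᵀb = (0.0000, -3.0000).
Back-substitute: x_2 = -3.0000/3.0000 = -1.0000.
x_1 = (0.0000 − 4.1231·(-1.0000))/4.1231 = 1.0000.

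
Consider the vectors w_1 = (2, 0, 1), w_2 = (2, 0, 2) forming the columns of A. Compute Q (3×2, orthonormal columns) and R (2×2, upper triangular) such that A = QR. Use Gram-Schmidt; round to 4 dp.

e_1 = w_1/‖w_1‖ = (2, 0, 1)/2.2361 = (0.8944, 0.0000, 0.4472).
r_{12} = e_1·w_2 = 2.6833.
u_2 = w_2 − 2.6833·e_1 = (-0.4000, 0.0000, 0.8000).
‖u_2‖ = 0.8944, so e_2 = (-0.4472, 0.0000, 0.8944).

Q = [[0.8944, -0.4472], [0.0000, 0.0000], [0.4472, 0.8944]], R = [[2.2361, 2.6833], [0.0000, 0.8944]]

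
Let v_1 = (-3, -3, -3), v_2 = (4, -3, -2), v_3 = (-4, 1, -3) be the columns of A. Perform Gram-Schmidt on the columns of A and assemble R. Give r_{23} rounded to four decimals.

r_{23} = -2.8016

v_1 = (-3, -3, -3); ‖v_1‖ = 5.1962, so q_1 = (-0.5774, -0.5774, -0.5774).
q_1·v_2 = (-0.5774)·4 + (-0.5774)·(-3) + (-0.5774)·(-2) = 0.5774.
u_2 = v_2 − 0.5774·q_1 = (4.3333, -2.6667, -1.6667).
‖u_2‖ = 5.3541, so q_2 = (0.8093, -0.4981, -0.3113).
r_{23} = q_2·v_3 = -2.8016.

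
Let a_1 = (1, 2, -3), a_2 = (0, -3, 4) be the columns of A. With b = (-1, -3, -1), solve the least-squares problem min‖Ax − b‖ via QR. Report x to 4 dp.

a_1 = (1, 2, -3); ‖a_1‖ = 3.7417, so e_1 = (0.2673, 0.5345, -0.8018).
e_1·a_2 = 0.2673·0 + 0.5345·(-3) + (-0.8018)·4 = -4.8107.
u_2 = a_2 + 4.8107·e_1 = (1.2857, -0.4286, 0.1429).
‖u_2‖ = 1.3628, so e_2 = (0.9435, -0.3145, 0.1048).
Qᵀb = (-1.0690, -0.1048).
Back-substitute: x_2 = -0.1048/1.3628 = -0.0769.
x_1 = (-1.0690 + 4.8107·(-0.0769))/3.7417 = -0.3846.

x = (-0.3846, -0.0769)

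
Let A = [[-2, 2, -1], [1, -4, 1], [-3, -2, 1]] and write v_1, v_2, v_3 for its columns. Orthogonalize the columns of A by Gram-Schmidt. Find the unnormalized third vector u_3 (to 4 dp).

u_3 = (-0.4217, -0.3012, 0.1807)

e_1 = v_1/‖v_1‖ = (-2, 1, -3)/3.7417 = (-0.5345, 0.2673, -0.8018).
r_{12} = e_1·v_2 = -0.5345.
u_2 = v_2 + 0.5345·e_1 = (1.7143, -3.8571, -2.4286).
‖u_2‖ = 4.8697, so e_2 = (0.3520, -0.7921, -0.4987).
r_{13} = e_1·v_3 = 0.0000; r_{23} = e_2·v_3 = -1.6428.
u_3 = v_3 + 0.0000·e_1 + 1.6428·e_2 = (-0.4217, -0.3012, 0.1807).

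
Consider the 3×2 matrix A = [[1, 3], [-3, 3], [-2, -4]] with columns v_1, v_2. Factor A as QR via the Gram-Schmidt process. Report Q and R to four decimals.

q_1 = v_1/‖v_1‖ = (1, -3, -2)/3.7417 = (0.2673, -0.8018, -0.5345).
r_{12} = q_1·v_2 = 0.5345.
u_2 = v_2 − 0.5345·q_1 = (2.8571, 3.4286, -3.7143).
‖u_2‖ = 5.8064, so q_2 = (0.4921, 0.5905, -0.6397).

Q = [[0.2673, 0.4921], [-0.8018, 0.5905], [-0.5345, -0.6397]], R = [[3.7417, 0.5345], [0.0000, 5.8064]]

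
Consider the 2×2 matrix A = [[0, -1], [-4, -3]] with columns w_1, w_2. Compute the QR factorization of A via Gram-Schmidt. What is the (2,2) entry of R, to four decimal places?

r_{22} = 1.0000

q_1 = w_1/‖w_1‖ = (0, -4)/4.0000 = (0.0000, -1.0000).
r_{12} = q_1·w_2 = 3.0000.
u_2 = w_2 − 3.0000·q_1 = (-1.0000, 0.0000).
r_{22} = ‖u_2‖ = 1.0000.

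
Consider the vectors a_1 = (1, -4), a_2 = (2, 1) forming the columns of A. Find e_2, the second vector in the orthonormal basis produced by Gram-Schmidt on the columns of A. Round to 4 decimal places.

a_1 = (1, -4); ‖a_1‖ = 4.1231, so e_1 = (0.2425, -0.9701).
e_1·a_2 = 0.2425·2 + (-0.9701)·1 = -0.4851.
u_2 = a_2 + 0.4851·e_1 = (2.1176, 0.5294).
‖u_2‖ = 2.1828, so e_2 = (0.9701, 0.2425).

e_2 = (0.9701, 0.2425)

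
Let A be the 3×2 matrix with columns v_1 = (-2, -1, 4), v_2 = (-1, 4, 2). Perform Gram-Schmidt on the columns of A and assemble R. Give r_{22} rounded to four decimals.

r_{22} = 4.3916

v_1 = (-2, -1, 4); ‖v_1‖ = 4.5826, so q_1 = (-0.4364, -0.2182, 0.8729).
q_1·v_2 = (-0.4364)·(-1) + (-0.2182)·4 + 0.8729·2 = 1.3093.
u_2 = v_2 − 1.3093·q_1 = (-0.4286, 4.2857, 0.8571).
r_{22} = ‖u_2‖ = 4.3916.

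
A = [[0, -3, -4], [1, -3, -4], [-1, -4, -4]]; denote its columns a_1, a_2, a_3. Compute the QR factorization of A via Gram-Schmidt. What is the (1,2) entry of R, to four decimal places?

a_1 = (0, 1, -1); ‖a_1‖ = 1.4142, so q_1 = (0.0000, 0.7071, -0.7071).
r_{12} = q_1·a_2 = 0.7071.

r_{12} = 0.7071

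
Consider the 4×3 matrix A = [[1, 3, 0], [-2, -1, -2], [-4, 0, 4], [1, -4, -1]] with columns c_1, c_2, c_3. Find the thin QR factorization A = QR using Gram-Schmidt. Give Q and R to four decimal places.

c_1 = (1, -2, -4, 1); ‖c_1‖ = 4.6904, so e_1 = (0.2132, -0.4264, -0.8528, 0.2132).
e_1·c_2 = 0.2132·3 + (-0.4264)·(-1) + (-0.8528)·0 + 0.2132·(-4) = 0.2132.
u_2 = c_2 − 0.2132·e_1 = (2.9545, -0.9091, 0.1818, -4.0455).
‖u_2‖ = 5.0946, so e_2 = (0.5799, -0.1784, 0.0357, -0.7941).
e_1·c_3 = 0.2132·0 + (-0.4264)·(-2) + (-0.8528)·4 + 0.2132·(-1) = -2.7716; e_2·c_3 = 0.5799·0 + (-0.1784)·(-2) + 0.0357·4 + (-0.7941)·(-1) = 1.2937.
u_3 = c_3 + 2.7716·e_1 − 1.2937·e_2 = (-0.1594, -2.9510, 1.5902, 0.6182).
‖u_3‖ = 3.4124, so e_3 = (-0.0467, -0.8648, 0.4660, 0.1812).

Q = [[0.2132, 0.5799, -0.0467], [-0.4264, -0.1784, -0.8648], [-0.8528, 0.0357, 0.4660], [0.2132, -0.7941, 0.1812]], R = [[4.6904, 0.2132, -2.7716], [0.0000, 5.0946, 1.2937], [0.0000, 0.0000, 3.4124]]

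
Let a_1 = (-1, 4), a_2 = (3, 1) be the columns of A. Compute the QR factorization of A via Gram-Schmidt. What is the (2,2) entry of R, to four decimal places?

r_{22} = 3.1530

e_1 = a_1/‖a_1‖ = (-1, 4)/4.1231 = (-0.2425, 0.9701).
r_{12} = e_1·a_2 = 0.2425.
u_2 = a_2 − 0.2425·e_1 = (3.0588, 0.7647).
r_{22} = ‖u_2‖ = 3.1530.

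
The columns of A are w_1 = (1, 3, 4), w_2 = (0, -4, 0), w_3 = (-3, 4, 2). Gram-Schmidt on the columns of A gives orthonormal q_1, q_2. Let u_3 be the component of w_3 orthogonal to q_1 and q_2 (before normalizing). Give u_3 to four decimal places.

u_3 = (-3.2941, 0.0000, 0.8235)

w_1 = (1, 3, 4); ‖w_1‖ = 5.0990, so q_1 = (0.1961, 0.5883, 0.7845).
q_1·w_2 = 0.1961·0 + 0.5883·(-4) + 0.7845·0 = -2.3534.
u_2 = w_2 + 2.3534·q_1 = (0.4615, -2.6154, 1.8462).
‖u_2‖ = 3.2344, so q_2 = (0.1427, -0.8086, 0.5708).
q_1·w_3 = 0.1961·(-3) + 0.5883·4 + 0.7845·2 = 3.3340; q_2·w_3 = 0.1427·(-3) + (-0.8086)·4 + 0.5708·2 = -2.5210.
u_3 = w_3 − 3.3340·q_1 + 2.5210·q_2 = (-3.2941, 0.0000, 0.8235).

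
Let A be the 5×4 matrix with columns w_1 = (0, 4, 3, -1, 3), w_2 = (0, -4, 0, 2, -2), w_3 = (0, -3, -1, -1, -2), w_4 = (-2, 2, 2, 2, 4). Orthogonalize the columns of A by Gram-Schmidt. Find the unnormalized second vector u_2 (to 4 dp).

u_2 = (0.0000, -1.2571, 2.0571, 1.3143, 0.0571)

w_1 = (0, 4, 3, -1, 3); ‖w_1‖ = 5.9161, so q_1 = (0.0000, 0.6761, 0.5071, -0.1690, 0.5071).
q_1·w_2 = 0.0000·0 + 0.6761·(-4) + 0.5071·0 + (-0.1690)·2 + 0.5071·(-2) = -4.0567.
u_2 = w_2 + 4.0567·q_1 = (0.0000, -1.2571, 2.0571, 1.3143, 0.0571).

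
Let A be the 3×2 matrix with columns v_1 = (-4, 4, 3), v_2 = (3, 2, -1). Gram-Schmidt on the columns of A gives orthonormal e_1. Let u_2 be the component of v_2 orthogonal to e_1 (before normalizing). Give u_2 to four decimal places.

v_1 = (-4, 4, 3); ‖v_1‖ = 6.4031, so e_1 = (-0.6247, 0.6247, 0.4685).
e_1·v_2 = (-0.6247)·3 + 0.6247·2 + 0.4685·(-1) = -1.0932.
u_2 = v_2 + 1.0932·e_1 = (2.3171, 2.6829, -0.4878).

u_2 = (2.3171, 2.6829, -0.4878)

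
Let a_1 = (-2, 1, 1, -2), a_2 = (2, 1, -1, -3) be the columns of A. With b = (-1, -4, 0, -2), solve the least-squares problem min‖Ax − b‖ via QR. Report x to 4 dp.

a_1 = (-2, 1, 1, -2); ‖a_1‖ = 3.1623, so e_1 = (-0.6325, 0.3162, 0.3162, -0.6325).
e_1·a_2 = (-0.6325)·2 + 0.3162·1 + 0.3162·(-1) + (-0.6325)·(-3) = 0.6325.
u_2 = a_2 − 0.6325·e_1 = (2.4000, 0.8000, -1.2000, -2.6000).
‖u_2‖ = 3.8210, so e_2 = (0.6281, 0.2094, -0.3141, -0.6805).
Qᵀb = (0.6325, -0.1047).
Back-substitute: x_2 = -0.1047/3.8210 = -0.0274.
x_1 = (0.6325 − 0.6325·(-0.0274))/3.1623 = 0.2055.

x = (0.2055, -0.0274)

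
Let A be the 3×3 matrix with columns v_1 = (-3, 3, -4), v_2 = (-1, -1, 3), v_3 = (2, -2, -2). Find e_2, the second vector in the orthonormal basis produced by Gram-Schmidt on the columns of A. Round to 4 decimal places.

v_1 = (-3, 3, -4); ‖v_1‖ = 5.8310, so e_1 = (-0.5145, 0.5145, -0.6860).
e_1·v_2 = (-0.5145)·(-1) + 0.5145·(-1) + (-0.6860)·3 = -2.0580.
u_2 = v_2 + 2.0580·e_1 = (-2.0588, 0.0588, 1.5882).
‖u_2‖ = 2.6009, so e_2 = (-0.7916, 0.0226, 0.6106).

e_2 = (-0.7916, 0.0226, 0.6106)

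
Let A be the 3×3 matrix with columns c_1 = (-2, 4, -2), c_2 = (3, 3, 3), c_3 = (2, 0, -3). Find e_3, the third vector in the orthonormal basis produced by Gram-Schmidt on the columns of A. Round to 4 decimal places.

e_3 = (0.7071, 0.0000, -0.7071)

c_1 = (-2, 4, -2); ‖c_1‖ = 4.8990, so e_1 = (-0.4082, 0.8165, -0.4082).
e_1·c_2 = (-0.4082)·3 + 0.8165·3 + (-0.4082)·3 = 0.0000.
u_2 = c_2 − 0.0000·e_1 = (3.0000, 3.0000, 3.0000).
‖u_2‖ = 5.1962, so e_2 = (0.5774, 0.5774, 0.5774).
e_1·c_3 = (-0.4082)·2 + 0.8165·0 + (-0.4082)·(-3) = 0.4082; e_2·c_3 = 0.5774·2 + 0.5774·0 + 0.5774·(-3) = -0.5774.
u_3 = c_3 − 0.4082·e_1 + 0.5774·e_2 = (2.5000, 0.0000, -2.5000).
‖u_3‖ = 3.5355, so e_3 = (0.7071, 0.0000, -0.7071).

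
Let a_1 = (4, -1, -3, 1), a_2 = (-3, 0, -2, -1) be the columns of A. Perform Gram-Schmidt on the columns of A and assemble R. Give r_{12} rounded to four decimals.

r_{12} = -1.3472

a_1 = (4, -1, -3, 1); ‖a_1‖ = 5.1962, so e_1 = (0.7698, -0.1925, -0.5774, 0.1925).
r_{12} = e_1·a_2 = -1.3472.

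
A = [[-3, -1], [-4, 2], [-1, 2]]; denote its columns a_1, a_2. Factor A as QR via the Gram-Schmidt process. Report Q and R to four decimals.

e_1 = a_1/‖a_1‖ = (-3, -4, -1)/5.0990 = (-0.5883, -0.7845, -0.1961).
r_{12} = e_1·a_2 = -1.3728.
u_2 = a_2 + 1.3728·e_1 = (-1.8077, 0.9231, 1.7308).
‖u_2‖ = 2.6675, so e_2 = (-0.6777, 0.3460, 0.6488).

Q = [[-0.5883, -0.6777], [-0.7845, 0.3460], [-0.1961, 0.6488]], R = [[5.0990, -1.3728], [0.0000, 2.6675]]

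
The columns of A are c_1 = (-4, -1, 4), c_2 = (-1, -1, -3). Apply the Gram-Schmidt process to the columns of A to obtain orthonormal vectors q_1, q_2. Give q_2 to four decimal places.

c_1 = (-4, -1, 4); ‖c_1‖ = 5.7446, so q_1 = (-0.6963, -0.1741, 0.6963).
q_1·c_2 = (-0.6963)·(-1) + (-0.1741)·(-1) + 0.6963·(-3) = -1.2185.
u_2 = c_2 + 1.2185·q_1 = (-1.8485, -1.2121, -2.1515).
‖u_2‖ = 3.0847, so q_2 = (-0.5992, -0.3930, -0.6975).

q_2 = (-0.5992, -0.3930, -0.6975)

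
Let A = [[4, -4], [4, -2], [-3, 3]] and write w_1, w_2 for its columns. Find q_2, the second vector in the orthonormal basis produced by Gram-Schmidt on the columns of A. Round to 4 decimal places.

q_1 = w_1/‖w_1‖ = (4, 4, -3)/6.4031 = (0.6247, 0.6247, -0.4685).
r_{12} = q_1·w_2 = -5.1537.
u_2 = w_2 + 5.1537·q_1 = (-0.7805, 1.2195, 0.5854).
‖u_2‖ = 1.5617, so q_2 = (-0.4998, 0.7809, 0.3748).

q_2 = (-0.4998, 0.7809, 0.3748)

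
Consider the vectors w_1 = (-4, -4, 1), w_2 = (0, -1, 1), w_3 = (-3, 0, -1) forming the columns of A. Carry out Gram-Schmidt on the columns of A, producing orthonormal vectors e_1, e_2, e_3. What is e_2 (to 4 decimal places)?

e_2 = (0.5437, -0.3534, 0.7612)

e_1 = w_1/‖w_1‖ = (-4, -4, 1)/5.7446 = (-0.6963, -0.6963, 0.1741).
r_{12} = e_1·w_2 = 0.8704.
u_2 = w_2 − 0.8704·e_1 = (0.6061, -0.3939, 0.8485).
‖u_2‖ = 1.1146, so e_2 = (0.5437, -0.3534, 0.7612).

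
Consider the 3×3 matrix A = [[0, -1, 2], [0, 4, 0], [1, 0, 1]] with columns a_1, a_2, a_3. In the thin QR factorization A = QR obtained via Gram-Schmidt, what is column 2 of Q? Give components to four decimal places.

e_2 = (-0.2425, 0.9701, 0.0000)

a_1 = (0, 0, 1); ‖a_1‖ = 1.0000, so e_1 = (0.0000, 0.0000, 1.0000).
e_1·a_2 = 0.0000·(-1) + 0.0000·4 + 1.0000·0 = 0.0000.
u_2 = a_2 + 0.0000·e_1 = (-1.0000, 4.0000, 0.0000).
‖u_2‖ = 4.1231, so e_2 = (-0.2425, 0.9701, 0.0000).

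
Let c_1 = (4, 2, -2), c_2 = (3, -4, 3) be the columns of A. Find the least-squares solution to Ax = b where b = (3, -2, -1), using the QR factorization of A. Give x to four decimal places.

c_1 = (4, 2, -2); ‖c_1‖ = 4.8990, so e_1 = (0.8165, 0.4082, -0.4082).
e_1·c_2 = 0.8165·3 + 0.4082·(-4) + (-0.4082)·3 = -0.4082.
u_2 = c_2 + 0.4082·e_1 = (3.3333, -3.8333, 2.8333).
‖u_2‖ = 5.8166, so e_2 = (0.5731, -0.6590, 0.4871).
Qᵀb = (2.0412, 2.5502).
Back-substitute: x_2 = 2.5502/5.8166 = 0.4384.
x_1 = (2.0412 + 0.4082·0.4384)/4.8990 = 0.4532.

x = (0.4532, 0.4384)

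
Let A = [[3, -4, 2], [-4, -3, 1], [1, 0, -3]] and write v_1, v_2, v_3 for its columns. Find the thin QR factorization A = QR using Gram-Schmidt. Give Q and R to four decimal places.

e_1 = v_1/‖v_1‖ = (3, -4, 1)/5.0990 = (0.5883, -0.7845, 0.1961).
r_{12} = e_1·v_2 = 0.0000.
u_2 = v_2 + 0.0000·e_1 = (-4.0000, -3.0000, 0.0000).
‖u_2‖ = 5.0000, so e_2 = (-0.8000, -0.6000, 0.0000).
r_{13} = e_1·v_3 = -0.1961; r_{23} = e_2·v_3 = -2.2000.
u_3 = v_3 + 0.1961·e_1 + 2.2000·e_2 = (0.3554, -0.4738, -2.9615).
‖u_3‖ = 3.0202, so e_3 = (0.1177, -0.1569, -0.9806).

Q = [[0.5883, -0.8000, 0.1177], [-0.7845, -0.6000, -0.1569], [0.1961, 0.0000, -0.9806]], R = [[5.0990, 0.0000, -0.1961], [0.0000, 5.0000, -2.2000], [0.0000, 0.0000, 3.0202]]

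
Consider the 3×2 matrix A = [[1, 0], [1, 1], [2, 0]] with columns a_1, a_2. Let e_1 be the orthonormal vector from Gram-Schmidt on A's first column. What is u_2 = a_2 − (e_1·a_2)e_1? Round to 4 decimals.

u_2 = (-0.1667, 0.8333, -0.3333)

e_1 = a_1/‖a_1‖ = (1, 1, 2)/2.4495 = (0.4082, 0.4082, 0.8165).
r_{12} = e_1·a_2 = 0.4082.
u_2 = a_2 − 0.4082·e_1 = (-0.1667, 0.8333, -0.3333).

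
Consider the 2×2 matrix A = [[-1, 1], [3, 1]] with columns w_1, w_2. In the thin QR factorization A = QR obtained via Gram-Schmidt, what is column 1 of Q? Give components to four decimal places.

q_1 = (-0.3162, 0.9487)

w_1 = (-1, 3); ‖w_1‖ = 3.1623, so q_1 = (-0.3162, 0.9487).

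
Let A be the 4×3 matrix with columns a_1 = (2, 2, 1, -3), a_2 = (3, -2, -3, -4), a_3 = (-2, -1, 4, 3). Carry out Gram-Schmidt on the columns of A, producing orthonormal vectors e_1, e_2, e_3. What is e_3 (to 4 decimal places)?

e_3 = (0.1455, -0.6639, 0.7262, -0.1036)

a_1 = (2, 2, 1, -3); ‖a_1‖ = 4.2426, so e_1 = (0.4714, 0.4714, 0.2357, -0.7071).
e_1·a_2 = 0.4714·3 + 0.4714·(-2) + 0.2357·(-3) + (-0.7071)·(-4) = 2.5927.
u_2 = a_2 − 2.5927·e_1 = (1.7778, -3.2222, -3.6111, -2.1667).
‖u_2‖ = 5.5927, so e_2 = (0.3179, -0.5762, -0.6457, -0.3874).
e_1·a_3 = 0.4714·(-2) + 0.4714·(-1) + 0.2357·4 + (-0.7071)·3 = -2.5927; e_2·a_3 = 0.3179·(-2) + (-0.5762)·(-1) + (-0.6457)·4 + (-0.3874)·3 = -3.8046.
u_3 = a_3 + 2.5927·e_1 + 3.8046·e_2 = (0.4316, -1.9698, 2.1545, -0.3073).
‖u_3‖ = 2.9670, so e_3 = (0.1455, -0.6639, 0.7262, -0.1036).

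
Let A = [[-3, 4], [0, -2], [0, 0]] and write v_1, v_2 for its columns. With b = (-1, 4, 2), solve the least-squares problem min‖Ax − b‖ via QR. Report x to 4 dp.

x = (-2.3333, -2.0000)

v_1 = (-3, 0, 0); ‖v_1‖ = 3.0000, so e_1 = (-1.0000, 0.0000, 0.0000).
e_1·v_2 = (-1.0000)·4 + 0.0000·(-2) + 0.0000·0 = -4.0000.
u_2 = v_2 + 4.0000·e_1 = (0.0000, -2.0000, 0.0000).
‖u_2‖ = 2.0000, so e_2 = (0.0000, -1.0000, 0.0000).
Qᵀb = (1.0000, -4.0000).
Back-substitute: x_2 = -4.0000/2.0000 = -2.0000.
x_1 = (1.0000 + 4.0000·(-2.0000))/3.0000 = -2.3333.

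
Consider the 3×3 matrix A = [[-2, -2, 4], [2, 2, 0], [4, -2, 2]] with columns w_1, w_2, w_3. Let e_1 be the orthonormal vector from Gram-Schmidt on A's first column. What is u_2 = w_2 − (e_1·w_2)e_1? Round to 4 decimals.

e_1 = w_1/‖w_1‖ = (-2, 2, 4)/4.8990 = (-0.4082, 0.4082, 0.8165).
r_{12} = e_1·w_2 = 0.0000.
u_2 = w_2 + 0.0000·e_1 = (-2.0000, 2.0000, -2.0000).

u_2 = (-2.0000, 2.0000, -2.0000)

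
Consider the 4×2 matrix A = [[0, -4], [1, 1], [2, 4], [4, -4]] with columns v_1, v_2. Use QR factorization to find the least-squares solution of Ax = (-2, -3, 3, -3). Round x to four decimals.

q_1 = v_1/‖v_1‖ = (0, 1, 2, 4)/4.5826 = (0.0000, 0.2182, 0.4364, 0.8729).
r_{12} = q_1·v_2 = -1.5275.
u_2 = v_2 + 1.5275·q_1 = (-4.0000, 1.3333, 4.6667, -2.6667).
‖u_2‖ = 6.8313, so q_2 = (-0.5855, 0.1952, 0.6831, -0.3904).
Qᵀb = (-1.9640, 3.8060).
Back-substitute: x_2 = 3.8060/6.8313 = 0.5571.
x_1 = (-1.9640 + 1.5275·0.5571)/4.5826 = -0.2429.

x = (-0.2429, 0.5571)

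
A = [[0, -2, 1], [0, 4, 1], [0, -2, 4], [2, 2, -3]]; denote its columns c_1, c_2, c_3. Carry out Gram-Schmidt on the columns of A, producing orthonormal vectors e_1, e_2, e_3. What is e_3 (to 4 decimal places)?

c_1 = (0, 0, 0, 2); ‖c_1‖ = 2.0000, so e_1 = (0.0000, 0.0000, 0.0000, 1.0000).
e_1·c_2 = 0.0000·(-2) + 0.0000·4 + 0.0000·(-2) + 1.0000·2 = 2.0000.
u_2 = c_2 − 2.0000·e_1 = (-2.0000, 4.0000, -2.0000, 0.0000).
‖u_2‖ = 4.8990, so e_2 = (-0.4082, 0.8165, -0.4082, 0.0000).
e_1·c_3 = 0.0000·1 + 0.0000·1 + 0.0000·4 + 1.0000·(-3) = -3.0000; e_2·c_3 = (-0.4082)·1 + 0.8165·1 + (-0.4082)·4 + 0.0000·(-3) = -1.2247.
u_3 = c_3 + 3.0000·e_1 + 1.2247·e_2 = (0.5000, 2.0000, 3.5000, 0.0000).
‖u_3‖ = 4.0620, so e_3 = (0.1231, 0.4924, 0.8616, 0.0000).

e_3 = (0.1231, 0.4924, 0.8616, 0.0000)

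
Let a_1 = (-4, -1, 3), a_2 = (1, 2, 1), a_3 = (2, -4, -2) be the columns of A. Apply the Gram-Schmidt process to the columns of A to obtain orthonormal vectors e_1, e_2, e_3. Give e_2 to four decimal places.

e_2 = (0.2265, 0.7926, 0.5661)

e_1 = a_1/‖a_1‖ = (-4, -1, 3)/5.0990 = (-0.7845, -0.1961, 0.5883).
r_{12} = e_1·a_2 = -0.5883.
u_2 = a_2 + 0.5883·e_1 = (0.5385, 1.8846, 1.3462).
‖u_2‖ = 2.3778, so e_2 = (0.2265, 0.7926, 0.5661).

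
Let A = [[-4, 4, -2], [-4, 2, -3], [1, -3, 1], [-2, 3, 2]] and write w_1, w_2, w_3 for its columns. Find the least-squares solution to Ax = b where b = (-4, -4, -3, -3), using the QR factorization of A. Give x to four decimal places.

w_1 = (-4, -4, 1, -2); ‖w_1‖ = 6.0828, so q_1 = (-0.6576, -0.6576, 0.1644, -0.3288).
q_1·w_2 = (-0.6576)·4 + (-0.6576)·2 + 0.1644·(-3) + (-0.3288)·3 = -5.4252.
u_2 = w_2 + 5.4252·q_1 = (0.4324, -1.5676, -2.1081, 1.2162).
‖u_2‖ = 2.9270, so q_2 = (0.1477, -0.5355, -0.7202, 0.4155).
q_1·w_3 = (-0.6576)·(-2) + (-0.6576)·(-3) + 0.1644·1 + (-0.3288)·2 = 2.7948; q_2·w_3 = 0.1477·(-2) + (-0.5355)·(-3) + (-0.7202)·1 + 0.4155·2 = 1.4220.
u_3 = w_3 − 2.7948·q_1 − 1.4220·q_2 = (-0.3722, -0.4006, 1.5647, 2.3281).
‖u_3‖ = 2.8578, so q_3 = (-0.1303, -0.1402, 0.5475, 0.8146).
Qᵀb = (5.7540, 2.4654, -3.0046).
Back-substitute: x_3 = -3.0046/2.8578 = -1.0514.
x_2 = (2.4654 − 1.4220·(-1.0514))/2.9270 = 1.3530.
x_1 = (5.7540 + 5.4252·1.3530 − 2.7948·(-1.0514))/6.0828 = 2.6358.

x = (2.6358, 1.3530, -1.0514)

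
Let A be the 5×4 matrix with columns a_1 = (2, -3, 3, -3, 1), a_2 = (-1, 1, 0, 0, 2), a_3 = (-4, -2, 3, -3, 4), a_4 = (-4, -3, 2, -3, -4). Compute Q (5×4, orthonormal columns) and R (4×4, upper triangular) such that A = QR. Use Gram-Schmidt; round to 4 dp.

a_1 = (2, -3, 3, -3, 1); ‖a_1‖ = 5.6569, so e_1 = (0.3536, -0.5303, 0.5303, -0.5303, 0.1768).
e_1·a_2 = 0.3536·(-1) + (-0.5303)·1 + 0.5303·0 + (-0.5303)·0 + 0.1768·2 = -0.5303.
u_2 = a_2 + 0.5303·e_1 = (-0.8125, 0.7188, 0.2812, -0.2812, 2.0938).
‖u_2‖ = 2.3914, so e_2 = (-0.3398, 0.3006, 0.1176, -0.1176, 0.8755).
e_1·a_3 = 0.3536·(-4) + (-0.5303)·(-2) + 0.5303·3 + (-0.5303)·(-3) + 0.1768·4 = 3.5355; e_2·a_3 = (-0.3398)·(-4) + 0.3006·(-2) + 0.1176·3 + (-0.1176)·(-3) + 0.8755·4 = 4.9657.
u_3 = a_3 − 3.5355·e_1 − 4.9657·e_2 = (-3.5628, -1.6175, 0.5410, -0.5410, -0.9727).
‖u_3‖ = 4.1038, so e_3 = (-0.8682, -0.3941, 0.1318, -0.1318, -0.2370).
e_1·a_4 = 0.3536·(-4) + (-0.5303)·(-3) + 0.5303·2 + (-0.5303)·(-3) + 0.1768·(-4) = 2.1213; e_2·a_4 = (-0.3398)·(-4) + 0.3006·(-3) + 0.1176·2 + (-0.1176)·(-3) + 0.8755·(-4) = -2.4567; e_3·a_4 = (-0.8682)·(-4) + (-0.3941)·(-3) + 0.1318·2 + (-0.1318)·(-3) + (-0.2370)·(-4) = 6.2623.
u_4 = a_4 − 2.1213·e_1 + 2.4567·e_2 − 6.2623·e_3 = (-0.1480, 1.3316, 0.3384, -1.3384, -0.7398).
‖u_4‖ = 2.0611, so e_4 = (-0.0718, 0.6461, 0.1642, -0.6494, -0.3589).

Q = [[0.3536, -0.3398, -0.8682, -0.0718], [-0.5303, 0.3006, -0.3941, 0.6461], [0.5303, 0.1176, 0.1318, 0.1642], [-0.5303, -0.1176, -0.1318, -0.6494], [0.1768, 0.8755, -0.2370, -0.3589]], R = [[5.6569, -0.5303, 3.5355, 2.1213], [0.0000, 2.3914, 4.9657, -2.4567], [0.0000, 0.0000, 4.1038, 6.2623], [0.0000, 0.0000, 0.0000, 2.0611]]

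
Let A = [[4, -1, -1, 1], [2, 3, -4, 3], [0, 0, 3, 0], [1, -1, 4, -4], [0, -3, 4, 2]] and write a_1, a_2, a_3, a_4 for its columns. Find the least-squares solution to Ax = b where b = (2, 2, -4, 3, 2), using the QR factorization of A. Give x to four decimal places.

a_1 = (4, 2, 0, 1, 0); ‖a_1‖ = 4.5826, so q_1 = (0.8729, 0.4364, 0.0000, 0.2182, 0.0000).
q_1·a_2 = 0.8729·(-1) + 0.4364·3 + 0.0000·0 + 0.2182·(-1) + 0.0000·(-3) = 0.2182.
u_2 = a_2 − 0.2182·q_1 = (-1.1905, 2.9048, 0.0000, -1.0476, -3.0000).
‖u_2‖ = 4.4668, so q_2 = (-0.2665, 0.6503, 0.0000, -0.2345, -0.6716).
q_1·a_3 = 0.8729·(-1) + 0.4364·(-4) + 0.0000·3 + 0.2182·4 + 0.0000·4 = -1.7457; q_2·a_3 = (-0.2665)·(-1) + 0.6503·(-4) + 0.0000·3 + (-0.2345)·4 + (-0.6716)·4 = -5.9593.
u_3 = a_3 + 1.7457·q_1 + 5.9593·q_2 = (-1.0644, 0.6372, 3.0000, 2.9833, -0.0024).
‖u_3‖ = 4.4090, so q_3 = (-0.2414, 0.1445, 0.6804, 0.6766, -0.0005).
q_1·a_4 = 0.8729·1 + 0.4364·3 + 0.0000·0 + 0.2182·(-4) + 0.0000·2 = 1.3093; q_2·a_4 = (-0.2665)·1 + 0.6503·3 + 0.0000·0 + (-0.2345)·(-4) + (-0.6716)·2 = 1.2793; q_3·a_4 = (-0.2414)·1 + 0.1445·3 + 0.6804·0 + 0.6766·(-4) + (-0.0005)·2 = -2.5155.
u_4 = a_4 − 1.3093·q_1 − 1.2793·q_2 + 2.5155·q_3 = (-0.4092, 1.9602, 1.7116, -2.2836, 2.8578).
‖u_4‖ = 4.5079, so q_4 = (-0.0908, 0.4348, 0.3797, -0.5066, 0.6340).
Qᵀb = (3.2733, -1.2793, -0.8867, -1.0824).
Back-substitute: x_4 = -1.0824/4.5079 = -0.2401.
x_3 = (-0.8867 + 2.5155·(-0.2401))/4.4090 = -0.3381.
x_2 = (-1.2793 + 5.9593·(-0.3381) − 1.2793·(-0.2401))/4.4668 = -0.6687.
x_1 = (3.2733 − 0.2182·(-0.6687) + 1.7457·(-0.3381) − 1.3093·(-0.2401))/4.5826 = 0.6859.

x = (0.6859, -0.6687, -0.3381, -0.2401)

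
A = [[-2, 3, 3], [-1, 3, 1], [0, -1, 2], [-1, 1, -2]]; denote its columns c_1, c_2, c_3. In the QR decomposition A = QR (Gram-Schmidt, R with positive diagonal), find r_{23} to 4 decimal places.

c_1 = (-2, -1, 0, -1); ‖c_1‖ = 2.4495, so q_1 = (-0.8165, -0.4082, 0.0000, -0.4082).
q_1·c_2 = (-0.8165)·3 + (-0.4082)·3 + 0.0000·(-1) + (-0.4082)·1 = -4.0825.
u_2 = c_2 + 4.0825·q_1 = (-0.3333, 1.3333, -1.0000, -0.6667).
‖u_2‖ = 1.8257, so q_2 = (-0.1826, 0.7303, -0.5477, -0.3651).
r_{23} = q_2·c_3 = -0.1826.

r_{23} = -0.1826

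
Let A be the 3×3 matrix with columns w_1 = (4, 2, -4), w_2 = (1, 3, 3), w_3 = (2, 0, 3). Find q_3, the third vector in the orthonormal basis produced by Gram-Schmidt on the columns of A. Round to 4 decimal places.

w_1 = (4, 2, -4); ‖w_1‖ = 6.0000, so q_1 = (0.6667, 0.3333, -0.6667).
q_1·w_2 = 0.6667·1 + 0.3333·3 + (-0.6667)·3 = -0.3333.
u_2 = w_2 + 0.3333·q_1 = (1.2222, 3.1111, 2.7778).
‖u_2‖ = 4.3461, so q_2 = (0.2812, 0.7158, 0.6391).
q_1·w_3 = 0.6667·2 + 0.3333·0 + (-0.6667)·3 = -0.6667; q_2·w_3 = 0.2812·2 + 0.7158·0 + 0.6391·3 = 2.4799.
u_3 = w_3 + 0.6667·q_1 − 2.4799·q_2 = (1.7471, -1.5529, 0.9706).
‖u_3‖ = 2.5310, so q_3 = (0.6903, -0.6136, 0.3835).

q_3 = (0.6903, -0.6136, 0.3835)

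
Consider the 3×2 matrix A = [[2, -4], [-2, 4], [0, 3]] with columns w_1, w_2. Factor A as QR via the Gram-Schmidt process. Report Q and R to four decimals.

Q = [[0.7071, 0.0000], [-0.7071, 0.0000], [0.0000, 1.0000]], R = [[2.8284, -5.6569], [0.0000, 3.0000]]

w_1 = (2, -2, 0); ‖w_1‖ = 2.8284, so q_1 = (0.7071, -0.7071, 0.0000).
q_1·w_2 = 0.7071·(-4) + (-0.7071)·4 + 0.0000·3 = -5.6569.
u_2 = w_2 + 5.6569·q_1 = (0.0000, 0.0000, 3.0000).
‖u_2‖ = 3.0000, so q_2 = (0.0000, 0.0000, 1.0000).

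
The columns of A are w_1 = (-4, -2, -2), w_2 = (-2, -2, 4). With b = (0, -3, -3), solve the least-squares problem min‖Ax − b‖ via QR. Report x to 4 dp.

x = (0.5571, -0.3429)

e_1 = w_1/‖w_1‖ = (-4, -2, -2)/4.8990 = (-0.8165, -0.4082, -0.4082).
r_{12} = e_1·w_2 = 0.8165.
u_2 = w_2 − 0.8165·e_1 = (-1.3333, -1.6667, 4.3333).
‖u_2‖ = 4.8305, so e_2 = (-0.2760, -0.3450, 0.8971).
Qᵀb = (2.4495, -1.6562).
Back-substitute: x_2 = -1.6562/4.8305 = -0.3429.
x_1 = (2.4495 − 0.8165·(-0.3429))/4.8990 = 0.5571.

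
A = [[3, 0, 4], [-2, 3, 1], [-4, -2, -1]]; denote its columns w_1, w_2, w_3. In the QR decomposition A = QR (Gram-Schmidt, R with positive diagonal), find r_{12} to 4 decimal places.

w_1 = (3, -2, -4); ‖w_1‖ = 5.3852, so e_1 = (0.5571, -0.3714, -0.7428).
r_{12} = e_1·w_2 = 0.3714.

r_{12} = 0.3714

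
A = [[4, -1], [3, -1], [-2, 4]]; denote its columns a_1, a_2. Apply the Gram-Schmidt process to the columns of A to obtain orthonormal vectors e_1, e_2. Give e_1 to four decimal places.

a_1 = (4, 3, -2); ‖a_1‖ = 5.3852, so e_1 = (0.7428, 0.5571, -0.3714).

e_1 = (0.7428, 0.5571, -0.3714)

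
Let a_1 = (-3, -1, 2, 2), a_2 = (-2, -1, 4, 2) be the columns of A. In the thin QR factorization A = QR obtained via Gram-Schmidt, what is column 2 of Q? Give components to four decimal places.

e_1 = a_1/‖a_1‖ = (-3, -1, 2, 2)/4.2426 = (-0.7071, -0.2357, 0.4714, 0.4714).
r_{12} = e_1·a_2 = 4.4783.
u_2 = a_2 − 4.4783·e_1 = (1.1667, 0.0556, 1.8889, -0.1111).
‖u_2‖ = 2.2236, so e_2 = (0.5247, 0.0250, 0.8495, -0.0500).

e_2 = (0.5247, 0.0250, 0.8495, -0.0500)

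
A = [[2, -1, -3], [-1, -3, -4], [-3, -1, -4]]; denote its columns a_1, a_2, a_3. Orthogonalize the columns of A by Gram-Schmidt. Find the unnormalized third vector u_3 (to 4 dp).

u_3 = (-1.8551, 1.1594, -1.6232)

a_1 = (2, -1, -3); ‖a_1‖ = 3.7417, so q_1 = (0.5345, -0.2673, -0.8018).
q_1·a_2 = 0.5345·(-1) + (-0.2673)·(-3) + (-0.8018)·(-1) = 1.0690.
u_2 = a_2 − 1.0690·q_1 = (-1.5714, -2.7143, -0.1429).
‖u_2‖ = 3.1396, so q_2 = (-0.5005, -0.8645, -0.0455).
q_1·a_3 = 0.5345·(-3) + (-0.2673)·(-4) + (-0.8018)·(-4) = 2.6726; q_2·a_3 = (-0.5005)·(-3) + (-0.8645)·(-4) + (-0.0455)·(-4) = 5.1417.
u_3 = a_3 − 2.6726·q_1 − 5.1417·q_2 = (-1.8551, 1.1594, -1.6232).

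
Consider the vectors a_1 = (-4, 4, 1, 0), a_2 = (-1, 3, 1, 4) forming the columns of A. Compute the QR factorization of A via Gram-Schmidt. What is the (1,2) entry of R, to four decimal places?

e_1 = a_1/‖a_1‖ = (-4, 4, 1, 0)/5.7446 = (-0.6963, 0.6963, 0.1741, 0.0000).
r_{12} = e_1·a_2 = 2.9593.

r_{12} = 2.9593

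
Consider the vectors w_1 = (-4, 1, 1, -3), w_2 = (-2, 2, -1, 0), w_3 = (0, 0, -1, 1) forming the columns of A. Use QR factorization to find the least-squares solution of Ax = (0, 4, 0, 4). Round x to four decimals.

x = (-1.6296, 2.8148, -2.6667)

w_1 = (-4, 1, 1, -3); ‖w_1‖ = 5.1962, so e_1 = (-0.7698, 0.1925, 0.1925, -0.5774).
e_1·w_2 = (-0.7698)·(-2) + 0.1925·2 + 0.1925·(-1) + (-0.5774)·0 = 1.7321.
u_2 = w_2 − 1.7321·e_1 = (-0.6667, 1.6667, -1.3333, 1.0000).
‖u_2‖ = 2.4495, so e_2 = (-0.2722, 0.6804, -0.5443, 0.4082).
e_1·w_3 = (-0.7698)·0 + 0.1925·0 + 0.1925·(-1) + (-0.5774)·1 = -0.7698; e_2·w_3 = (-0.2722)·0 + 0.6804·0 + (-0.5443)·(-1) + 0.4082·1 = 0.9526.
u_3 = w_3 + 0.7698·e_1 − 0.9526·e_2 = (-0.3333, -0.5000, -0.3333, 0.1667).
‖u_3‖ = 0.7071, so e_3 = (-0.4714, -0.7071, -0.4714, 0.2357).
Qᵀb = (-1.5396, 4.3546, -1.8856).
Back-substitute: x_3 = -1.8856/0.7071 = -2.6667.
x_2 = (4.3546 − 0.9526·(-2.6667))/2.4495 = 2.8148.
x_1 = (-1.5396 − 1.7321·2.8148 + 0.7698·(-2.6667))/5.1962 = -1.6296.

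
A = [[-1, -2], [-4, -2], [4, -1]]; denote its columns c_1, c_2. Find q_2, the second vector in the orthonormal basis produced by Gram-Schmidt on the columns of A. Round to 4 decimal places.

q_2 = (-0.6465, -0.4526, -0.6142)

c_1 = (-1, -4, 4); ‖c_1‖ = 5.7446, so q_1 = (-0.1741, -0.6963, 0.6963).
q_1·c_2 = (-0.1741)·(-2) + (-0.6963)·(-2) + 0.6963·(-1) = 1.0445.
u_2 = c_2 − 1.0445·q_1 = (-1.8182, -1.2727, -1.7273).
‖u_2‖ = 2.8123, so q_2 = (-0.6465, -0.4526, -0.6142).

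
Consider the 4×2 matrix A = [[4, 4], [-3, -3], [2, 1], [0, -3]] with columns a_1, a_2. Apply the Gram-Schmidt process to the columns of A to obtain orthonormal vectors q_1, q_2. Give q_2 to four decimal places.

q_2 = (0.0878, -0.0659, -0.2745, -0.9553)

q_1 = a_1/‖a_1‖ = (4, -3, 2, 0)/5.3852 = (0.7428, -0.5571, 0.3714, 0.0000).
r_{12} = q_1·a_2 = 5.0138.
u_2 = a_2 − 5.0138·q_1 = (0.2759, -0.2069, -0.8621, -3.0000).
‖u_2‖ = 3.1404, so q_2 = (0.0878, -0.0659, -0.2745, -0.9553).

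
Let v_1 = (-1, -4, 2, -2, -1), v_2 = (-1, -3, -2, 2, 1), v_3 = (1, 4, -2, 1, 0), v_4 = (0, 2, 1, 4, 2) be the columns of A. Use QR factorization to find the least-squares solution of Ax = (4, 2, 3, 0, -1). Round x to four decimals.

x = (-0.2334, -1.0423, -0.4447, 0.3119)

v_1 = (-1, -4, 2, -2, -1); ‖v_1‖ = 5.0990, so e_1 = (-0.1961, -0.7845, 0.3922, -0.3922, -0.1961).
e_1·v_2 = (-0.1961)·(-1) + (-0.7845)·(-3) + 0.3922·(-2) + (-0.3922)·2 + (-0.1961)·1 = 0.7845.
u_2 = v_2 − 0.7845·e_1 = (-0.8462, -2.3846, -2.3077, 2.3077, 1.1538).
‖u_2‖ = 4.2877, so e_2 = (-0.1973, -0.5561, -0.5382, 0.5382, 0.2691).
e_1·v_3 = (-0.1961)·1 + (-0.7845)·4 + 0.3922·(-2) + (-0.3922)·1 + (-0.1961)·0 = -4.5107; e_2·v_3 = (-0.1973)·1 + (-0.5561)·4 + (-0.5382)·(-2) + 0.5382·1 + 0.2691·0 = -0.8073.
u_3 = v_3 + 4.5107·e_1 + 0.8073·e_2 = (-0.0439, 0.0126, -0.6653, -0.3347, -0.6674).
‖u_3‖ = 1.0010, so e_3 = (-0.0439, 0.0125, -0.6646, -0.3344, -0.6667).
e_1·v_4 = (-0.1961)·0 + (-0.7845)·2 + 0.3922·1 + (-0.3922)·4 + (-0.1961)·2 = -3.1379; e_2·v_4 = (-0.1973)·0 + (-0.5561)·2 + (-0.5382)·1 + 0.5382·4 + 0.2691·2 = 1.0405; e_3·v_4 = (-0.0439)·0 + 0.0125·2 + (-0.6646)·1 + (-0.3344)·4 + (-0.6667)·2 = -3.3103.
u_4 = v_4 + 3.1379·e_1 − 1.0405·e_2 + 3.3103·e_3 = (-0.5553, 0.1587, 0.5908, 1.1023, -1.1023).
‖u_4‖ = 1.7643, so e_4 = (-0.3148, 0.0899, 0.3349, 0.6248, -0.6248).
Qᵀb = (-0.9806, -3.7854, -1.4775, 0.5502).
Back-substitute: x_4 = 0.5502/1.7643 = 0.3119.
x_3 = (-1.4775 + 3.3103·0.3119)/1.0010 = -0.4447.
x_2 = (-3.7854 + 0.8073·(-0.4447) − 1.0405·0.3119)/4.2877 = -1.0423.
x_1 = (-0.9806 − 0.7845·(-1.0423) + 4.5107·(-0.4447) + 3.1379·0.3119)/5.0990 = -0.2334.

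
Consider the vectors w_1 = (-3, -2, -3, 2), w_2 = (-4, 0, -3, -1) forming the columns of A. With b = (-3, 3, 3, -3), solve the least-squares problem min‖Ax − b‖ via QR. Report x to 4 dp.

x = (-1.3524, 1.2190)

w_1 = (-3, -2, -3, 2); ‖w_1‖ = 5.0990, so q_1 = (-0.5883, -0.3922, -0.5883, 0.3922).
q_1·w_2 = (-0.5883)·(-4) + (-0.3922)·0 + (-0.5883)·(-3) + 0.3922·(-1) = 3.7262.
u_2 = w_2 − 3.7262·q_1 = (-1.8077, 1.4615, -0.8077, -2.4615).
‖u_2‖ = 3.4807, so q_2 = (-0.5193, 0.4199, -0.2320, -0.7072).
Qᵀb = (-2.3534, 4.2432).
Back-substitute: x_2 = 4.2432/3.4807 = 1.2190.
x_1 = (-2.3534 − 3.7262·1.2190)/5.0990 = -1.3524.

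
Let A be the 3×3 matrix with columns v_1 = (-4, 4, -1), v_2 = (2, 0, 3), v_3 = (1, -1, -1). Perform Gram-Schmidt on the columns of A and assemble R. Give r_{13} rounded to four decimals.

v_1 = (-4, 4, -1); ‖v_1‖ = 5.7446, so q_1 = (-0.6963, 0.6963, -0.1741).
r_{13} = q_1·v_3 = -1.2185.

r_{13} = -1.2185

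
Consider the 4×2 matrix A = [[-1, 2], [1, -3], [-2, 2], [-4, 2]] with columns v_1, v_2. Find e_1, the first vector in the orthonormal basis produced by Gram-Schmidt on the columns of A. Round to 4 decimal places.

e_1 = v_1/‖v_1‖ = (-1, 1, -2, -4)/4.6904 = (-0.2132, 0.2132, -0.4264, -0.8528).

e_1 = (-0.2132, 0.2132, -0.4264, -0.8528)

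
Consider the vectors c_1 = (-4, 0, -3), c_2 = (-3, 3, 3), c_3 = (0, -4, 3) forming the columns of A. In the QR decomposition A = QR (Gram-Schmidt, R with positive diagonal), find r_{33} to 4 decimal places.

r_{33} = 4.6499

e_1 = c_1/‖c_1‖ = (-4, 0, -3)/5.0000 = (-0.8000, 0.0000, -0.6000).
r_{12} = e_1·c_2 = 0.6000.
u_2 = c_2 − 0.6000·e_1 = (-2.5200, 3.0000, 3.3600).
‖u_2‖ = 5.1614, so e_2 = (-0.4882, 0.5812, 0.6510).
r_{13} = e_1·c_3 = -1.8000; r_{23} = e_2·c_3 = -0.3720.
u_3 = c_3 + 1.8000·e_1 + 0.3720·e_2 = (-1.6216, -3.7838, 2.1622).
r_{33} = ‖u_3‖ = 4.6499.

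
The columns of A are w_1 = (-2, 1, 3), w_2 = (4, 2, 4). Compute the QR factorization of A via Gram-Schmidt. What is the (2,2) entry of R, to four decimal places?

r_{22} = 5.7817

w_1 = (-2, 1, 3); ‖w_1‖ = 3.7417, so q_1 = (-0.5345, 0.2673, 0.8018).
q_1·w_2 = (-0.5345)·4 + 0.2673·2 + 0.8018·4 = 1.6036.
u_2 = w_2 − 1.6036·q_1 = (4.8571, 1.5714, 2.7143).
r_{22} = ‖u_2‖ = 5.7817.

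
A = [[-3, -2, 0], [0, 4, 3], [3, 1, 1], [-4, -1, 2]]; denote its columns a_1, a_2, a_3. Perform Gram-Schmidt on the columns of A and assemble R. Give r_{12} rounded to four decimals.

r_{12} = 2.2295

e_1 = a_1/‖a_1‖ = (-3, 0, 3, -4)/5.8310 = (-0.5145, 0.0000, 0.5145, -0.6860).
r_{12} = e_1·a_2 = 2.2295.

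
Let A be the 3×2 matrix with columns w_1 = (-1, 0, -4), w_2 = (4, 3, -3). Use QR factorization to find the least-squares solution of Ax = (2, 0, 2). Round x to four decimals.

q_1 = w_1/‖w_1‖ = (-1, 0, -4)/4.1231 = (-0.2425, 0.0000, -0.9701).
r_{12} = q_1·w_2 = 1.9403.
u_2 = w_2 − 1.9403·q_1 = (4.4706, 3.0000, -1.1176).
‖u_2‖ = 5.4987, so q_2 = (0.8130, 0.5456, -0.2033).
Qᵀb = (-2.4254, 1.2195).
Back-substitute: x_2 = 1.2195/5.4987 = 0.2218.
x_1 = (-2.4254 − 1.9403·0.2218)/4.1231 = -0.6926.

x = (-0.6926, 0.2218)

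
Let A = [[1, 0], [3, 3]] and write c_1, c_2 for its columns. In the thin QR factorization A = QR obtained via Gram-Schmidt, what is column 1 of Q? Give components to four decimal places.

q_1 = (0.3162, 0.9487)

c_1 = (1, 3); ‖c_1‖ = 3.1623, so q_1 = (0.3162, 0.9487).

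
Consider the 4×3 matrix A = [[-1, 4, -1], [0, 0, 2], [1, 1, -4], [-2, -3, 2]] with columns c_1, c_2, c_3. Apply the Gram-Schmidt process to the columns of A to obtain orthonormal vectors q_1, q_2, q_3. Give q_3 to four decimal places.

q_3 = (-0.0678, 0.5695, -0.7458, -0.3390)

q_1 = c_1/‖c_1‖ = (-1, 0, 1, -2)/2.4495 = (-0.4082, 0.0000, 0.4082, -0.8165).
r_{12} = q_1·c_2 = 1.2247.
u_2 = c_2 − 1.2247·q_1 = (4.5000, 0.0000, 0.5000, -2.0000).
‖u_2‖ = 4.9497, so q_2 = (0.9091, 0.0000, 0.1010, -0.4041).
r_{13} = q_1·c_3 = -2.8577; r_{23} = q_2·c_3 = -2.1213.
u_3 = c_3 + 2.8577·q_1 + 2.1213·q_2 = (-0.2381, 2.0000, -2.6190, -1.1905).
‖u_3‖ = 3.5119, so q_3 = (-0.0678, 0.5695, -0.7458, -0.3390).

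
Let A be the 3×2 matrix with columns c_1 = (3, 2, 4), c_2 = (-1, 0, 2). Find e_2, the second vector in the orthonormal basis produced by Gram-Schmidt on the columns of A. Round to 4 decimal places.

e_2 = (-0.7459, -0.1695, 0.6442)

c_1 = (3, 2, 4); ‖c_1‖ = 5.3852, so e_1 = (0.5571, 0.3714, 0.7428).
e_1·c_2 = 0.5571·(-1) + 0.3714·0 + 0.7428·2 = 0.9285.
u_2 = c_2 − 0.9285·e_1 = (-1.5172, -0.3448, 1.3103).
‖u_2‖ = 2.0342, so e_2 = (-0.7459, -0.1695, 0.6442).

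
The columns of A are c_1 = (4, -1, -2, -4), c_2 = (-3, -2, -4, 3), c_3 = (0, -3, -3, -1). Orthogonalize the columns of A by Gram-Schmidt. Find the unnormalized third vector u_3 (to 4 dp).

u_3 = (-0.5000, -1.2000, 0.6000, -0.5000)

c_1 = (4, -1, -2, -4); ‖c_1‖ = 6.0828, so e_1 = (0.6576, -0.1644, -0.3288, -0.6576).
e_1·c_2 = 0.6576·(-3) + (-0.1644)·(-2) + (-0.3288)·(-4) + (-0.6576)·3 = -2.3016.
u_2 = c_2 + 2.3016·e_1 = (-1.4865, -2.3784, -4.7568, 1.4865).
‖u_2‖ = 5.7186, so e_2 = (-0.2599, -0.4159, -0.8318, 0.2599).
e_1·c_3 = 0.6576·0 + (-0.1644)·(-3) + (-0.3288)·(-3) + (-0.6576)·(-1) = 2.1372; e_2·c_3 = (-0.2599)·0 + (-0.4159)·(-3) + (-0.8318)·(-3) + 0.2599·(-1) = 3.4832.
u_3 = c_3 − 2.1372·e_1 − 3.4832·e_2 = (-0.5000, -1.2000, 0.6000, -0.5000).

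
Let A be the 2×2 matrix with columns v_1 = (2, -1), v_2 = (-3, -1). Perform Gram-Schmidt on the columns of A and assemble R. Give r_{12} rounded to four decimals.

e_1 = v_1/‖v_1‖ = (2, -1)/2.2361 = (0.8944, -0.4472).
r_{12} = e_1·v_2 = -2.2361.

r_{12} = -2.2361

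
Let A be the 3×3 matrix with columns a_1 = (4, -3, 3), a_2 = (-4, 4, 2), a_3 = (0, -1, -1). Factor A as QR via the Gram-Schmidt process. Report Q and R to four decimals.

a_1 = (4, -3, 3); ‖a_1‖ = 5.8310, so q_1 = (0.6860, -0.5145, 0.5145).
q_1·a_2 = 0.6860·(-4) + (-0.5145)·4 + 0.5145·2 = -3.7730.
u_2 = a_2 + 3.7730·q_1 = (-1.4118, 2.0588, 3.9412).
‖u_2‖ = 4.6653, so q_2 = (-0.3026, 0.4413, 0.8448).
q_1·a_3 = 0.6860·0 + (-0.5145)·(-1) + 0.5145·(-1) = 0.0000; q_2·a_3 = (-0.3026)·0 + 0.4413·(-1) + 0.8448·(-1) = -1.2861.
u_3 = a_3 + 0.0000·q_1 + 1.2861·q_2 = (-0.3892, -0.4324, 0.0865).
‖u_3‖ = 0.5882, so q_3 = (-0.6617, -0.7352, 0.1470).

Q = [[0.6860, -0.3026, -0.6617], [-0.5145, 0.4413, -0.7352], [0.5145, 0.8448, 0.1470]], R = [[5.8310, -3.7730, 0.0000], [0.0000, 4.6653, -1.2861], [0.0000, 0.0000, 0.5882]]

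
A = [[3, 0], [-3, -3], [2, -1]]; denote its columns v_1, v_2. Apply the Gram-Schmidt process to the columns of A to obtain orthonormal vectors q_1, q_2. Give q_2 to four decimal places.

q_2 = (-0.3424, -0.7337, -0.5869)

v_1 = (3, -3, 2); ‖v_1‖ = 4.6904, so q_1 = (0.6396, -0.6396, 0.4264).
q_1·v_2 = 0.6396·0 + (-0.6396)·(-3) + 0.4264·(-1) = 1.4924.
u_2 = v_2 − 1.4924·q_1 = (-0.9545, -2.0455, -1.6364).
‖u_2‖ = 2.7880, so q_2 = (-0.3424, -0.7337, -0.5869).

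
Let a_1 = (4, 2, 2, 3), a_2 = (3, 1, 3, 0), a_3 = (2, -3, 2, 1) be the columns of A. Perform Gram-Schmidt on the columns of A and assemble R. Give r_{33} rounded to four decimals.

a_1 = (4, 2, 2, 3); ‖a_1‖ = 5.7446, so q_1 = (0.6963, 0.3482, 0.3482, 0.5222).
q_1·a_2 = 0.6963·3 + 0.3482·1 + 0.3482·3 + 0.5222·0 = 3.4816.
u_2 = a_2 − 3.4816·q_1 = (0.5758, -0.2121, 1.7879, -1.8182).
‖u_2‖ = 2.6227, so q_2 = (0.2195, -0.0809, 0.6817, -0.6932).
q_1·a_3 = 0.6963·2 + 0.3482·(-3) + 0.3482·2 + 0.5222·1 = 1.5667; q_2·a_3 = 0.2195·2 + (-0.0809)·(-3) + 0.6817·2 + (-0.6932)·1 = 1.3518.
u_3 = a_3 − 1.5667·q_1 − 1.3518·q_2 = (0.6123, -3.4361, 0.5330, 1.1189).
r_{33} = ‖u_3‖ = 3.7038.

r_{33} = 3.7038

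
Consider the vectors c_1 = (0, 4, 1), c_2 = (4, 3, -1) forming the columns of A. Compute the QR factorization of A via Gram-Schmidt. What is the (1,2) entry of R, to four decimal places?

e_1 = c_1/‖c_1‖ = (0, 4, 1)/4.1231 = (0.0000, 0.9701, 0.2425).
r_{12} = e_1·c_2 = 2.6679.

r_{12} = 2.6679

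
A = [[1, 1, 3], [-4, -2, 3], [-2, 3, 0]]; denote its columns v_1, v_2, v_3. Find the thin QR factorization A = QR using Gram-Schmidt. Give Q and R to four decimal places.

v_1 = (1, -4, -2); ‖v_1‖ = 4.5826, so e_1 = (0.2182, -0.8729, -0.4364).
e_1·v_2 = 0.2182·1 + (-0.8729)·(-2) + (-0.4364)·3 = 0.6547.
u_2 = v_2 − 0.6547·e_1 = (0.8571, -1.4286, 3.2857).
‖u_2‖ = 3.6839, so e_2 = (0.2327, -0.3878, 0.8919).
e_1·v_3 = 0.2182·3 + (-0.8729)·3 + (-0.4364)·0 = -1.9640; e_2·v_3 = 0.2327·3 + (-0.3878)·3 + 0.8919·0 = -0.4653.
u_3 = v_3 + 1.9640·e_1 + 0.4653·e_2 = (3.5368, 1.1053, -0.4421).
‖u_3‖ = 3.7318, so e_3 = (0.9478, 0.2962, -0.1185).

Q = [[0.2182, 0.2327, 0.9478], [-0.8729, -0.3878, 0.2962], [-0.4364, 0.8919, -0.1185]], R = [[4.5826, 0.6547, -1.9640], [0.0000, 3.6839, -0.4653], [0.0000, 0.0000, 3.7318]]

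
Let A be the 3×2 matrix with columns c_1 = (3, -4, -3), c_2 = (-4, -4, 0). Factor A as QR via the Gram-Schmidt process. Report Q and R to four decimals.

Q = [[0.5145, -0.7752], [-0.6860, -0.6286], [-0.5145, 0.0629]], R = [[5.8310, 0.6860], [0.0000, 5.6151]]

c_1 = (3, -4, -3); ‖c_1‖ = 5.8310, so e_1 = (0.5145, -0.6860, -0.5145).
e_1·c_2 = 0.5145·(-4) + (-0.6860)·(-4) + (-0.5145)·0 = 0.6860.
u_2 = c_2 − 0.6860·e_1 = (-4.3529, -3.5294, 0.3529).
‖u_2‖ = 5.6151, so e_2 = (-0.7752, -0.6286, 0.0629).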